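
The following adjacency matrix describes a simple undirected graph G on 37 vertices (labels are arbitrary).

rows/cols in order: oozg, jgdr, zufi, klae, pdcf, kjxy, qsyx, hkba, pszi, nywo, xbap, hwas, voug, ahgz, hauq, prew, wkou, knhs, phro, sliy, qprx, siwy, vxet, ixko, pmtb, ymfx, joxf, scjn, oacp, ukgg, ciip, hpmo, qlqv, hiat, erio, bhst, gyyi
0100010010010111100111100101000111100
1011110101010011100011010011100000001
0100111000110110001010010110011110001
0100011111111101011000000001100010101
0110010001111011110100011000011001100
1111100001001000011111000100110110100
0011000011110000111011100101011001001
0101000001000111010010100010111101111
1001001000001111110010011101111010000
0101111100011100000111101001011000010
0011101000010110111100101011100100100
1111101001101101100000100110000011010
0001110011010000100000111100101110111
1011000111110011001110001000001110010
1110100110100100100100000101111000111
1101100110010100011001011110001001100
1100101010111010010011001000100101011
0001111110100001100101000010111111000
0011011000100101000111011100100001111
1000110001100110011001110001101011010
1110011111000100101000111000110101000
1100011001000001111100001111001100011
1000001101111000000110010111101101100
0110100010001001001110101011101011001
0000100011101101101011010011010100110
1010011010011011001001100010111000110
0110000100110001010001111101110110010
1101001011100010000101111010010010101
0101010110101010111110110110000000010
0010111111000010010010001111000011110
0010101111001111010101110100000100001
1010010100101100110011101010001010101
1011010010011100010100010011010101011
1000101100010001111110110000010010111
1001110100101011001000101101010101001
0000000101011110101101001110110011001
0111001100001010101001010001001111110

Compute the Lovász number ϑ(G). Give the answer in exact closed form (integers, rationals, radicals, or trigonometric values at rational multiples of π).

sqrt(37)

N(wkou) = {oozg, jgdr, pdcf, qsyx, pszi, xbap, hwas, voug, hauq, knhs, qprx, siwy, pmtb, oacp, hpmo, hiat, bhst, gyyi}, |N(wkou)| = 18.
deg(jgdr) = 18; N(jgdr) = {oozg, zufi, klae, pdcf, kjxy, hkba, nywo, hwas, hauq, prew, wkou, qprx, siwy, ixko, joxf, scjn, oacp, gyyi}.
deg(hkba) = 18; N(hkba) = {jgdr, klae, nywo, ahgz, hauq, prew, knhs, qprx, vxet, joxf, oacp, ukgg, ciip, hpmo, hiat, erio, bhst, gyyi}.
deg(joxf) = 18; N(joxf) = {jgdr, zufi, hkba, xbap, hwas, prew, knhs, siwy, vxet, ixko, pmtb, ymfx, scjn, oacp, ukgg, hpmo, qlqv, bhst}.
18-regular, N=37; SR(37,18,8,9) — a Paley graph.
The 3 distinct eigenvalues: [18.0, 2.541381, -3.541381].
ϑ = −N·λ_min/(λ_max−λ_min) = −37·(-sqrt(37)/2 - 1/2)/(18−(-sqrt(37)/2 - 1/2)) = sqrt(37).
= 6.0827625… (decimal).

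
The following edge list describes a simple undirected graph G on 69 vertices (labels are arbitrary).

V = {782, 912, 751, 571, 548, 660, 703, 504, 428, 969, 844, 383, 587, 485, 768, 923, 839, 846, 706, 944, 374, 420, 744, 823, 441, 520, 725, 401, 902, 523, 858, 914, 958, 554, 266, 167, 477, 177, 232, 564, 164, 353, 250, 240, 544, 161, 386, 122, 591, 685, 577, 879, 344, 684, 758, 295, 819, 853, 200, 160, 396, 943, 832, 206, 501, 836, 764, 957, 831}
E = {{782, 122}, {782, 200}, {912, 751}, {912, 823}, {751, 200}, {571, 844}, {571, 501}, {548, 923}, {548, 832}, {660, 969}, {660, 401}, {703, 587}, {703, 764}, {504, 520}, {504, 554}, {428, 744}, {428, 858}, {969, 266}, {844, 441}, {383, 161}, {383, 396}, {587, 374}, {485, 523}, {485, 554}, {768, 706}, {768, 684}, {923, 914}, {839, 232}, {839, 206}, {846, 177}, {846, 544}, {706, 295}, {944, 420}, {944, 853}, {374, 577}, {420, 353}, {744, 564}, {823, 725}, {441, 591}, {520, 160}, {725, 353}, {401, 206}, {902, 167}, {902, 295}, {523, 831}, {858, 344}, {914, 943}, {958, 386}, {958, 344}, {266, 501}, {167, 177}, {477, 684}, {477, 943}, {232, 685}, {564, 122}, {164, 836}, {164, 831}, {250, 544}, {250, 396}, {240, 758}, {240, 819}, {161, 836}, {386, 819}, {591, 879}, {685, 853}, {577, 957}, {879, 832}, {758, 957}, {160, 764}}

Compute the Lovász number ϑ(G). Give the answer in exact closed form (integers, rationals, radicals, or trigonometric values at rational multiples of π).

69*cos(pi/69)/(cos(pi/69) + 1)

Vertex 879 has 2 neighbors: 591, 832.
deg(386) = 2; N(386) = {958, 819}.
N(344) = {858, 958}, |N(344)| = 2.
Vertex 353 has 2 neighbors: 420, 725.
deg(v) = 2 for all v (|V|=69); a single 69-cycle (edge-transitive).
spec(A) ≈ [2.0, 1.9917, 1.9669, 1.9258, 1.8688, 1.7963, 1.7088, 1.6073, 1.4924, 1.3651, 1.2265, 1.0778, 0.9201, 0.7548, 0.5833, 0.4069, 0.2272, 0.0455, -0.1365, -0.3174, -0.4956, -0.6698, -0.8384, -1.0, -1.1534, -1.2972, -1.4302, -1.5514, -1.6598, -1.7544, -1.8344, -1.8993, -1.9484, -1.9814, -1.9979] (distinct, 4 d.p.).
Lovász (edge-transitive): ϑ = −69·(-2*cos(pi/69))/((2)−(-2*cos(pi/69))) = 69*cos(pi/69)/(cos(pi/69) + 1).
Numerically 34.4821.
Check 34 ≤ 69*cos(pi/69)/(cos(pi/69) + 1) ≤ 35: both strict.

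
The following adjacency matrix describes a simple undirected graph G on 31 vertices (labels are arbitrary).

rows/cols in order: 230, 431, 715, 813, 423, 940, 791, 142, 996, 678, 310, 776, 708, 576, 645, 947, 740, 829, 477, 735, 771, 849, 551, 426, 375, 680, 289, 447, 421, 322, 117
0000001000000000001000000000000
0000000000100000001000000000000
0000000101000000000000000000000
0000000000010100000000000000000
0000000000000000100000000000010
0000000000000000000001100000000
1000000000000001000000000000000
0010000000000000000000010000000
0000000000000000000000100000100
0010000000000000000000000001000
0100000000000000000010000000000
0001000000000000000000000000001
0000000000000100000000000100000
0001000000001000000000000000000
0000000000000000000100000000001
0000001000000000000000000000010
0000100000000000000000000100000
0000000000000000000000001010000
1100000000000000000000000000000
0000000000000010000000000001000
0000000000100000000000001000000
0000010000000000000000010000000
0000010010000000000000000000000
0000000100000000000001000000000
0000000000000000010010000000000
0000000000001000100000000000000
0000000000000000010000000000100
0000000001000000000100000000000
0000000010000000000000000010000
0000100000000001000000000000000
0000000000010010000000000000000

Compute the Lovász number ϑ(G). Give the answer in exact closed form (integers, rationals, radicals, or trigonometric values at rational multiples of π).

Vertex 680 has 2 neighbors: 708, 740.
N(431) = {310, 477}, |N(431)| = 2.
Vertex 715 has 2 neighbors: 142, 678.
N(423) = {740, 322}, |N(423)| = 2.
G on 31 vertices is 2-regular; a single 31-cycle (edge-transitive).
The 16 distinct eigenvalues: [2.0, 1.959, 1.838, 1.642, 1.378, 1.058, 0.695, 0.303, -0.101, -0.501, -0.881, -1.224, -1.518, -1.749, -1.908, -1.99].
With N=31: ϑ(G) = 31·(-(-1)*2*cos(pi/31))/(2−(-2*cos(pi/31))) = 31*cos(pi/31)/(cos(pi/31) + 1).
= 15.460135… (decimal).
α=15, χ(Ḡ)=16; ϑ=31*cos(pi/31)/(cos(pi/31) + 1) lies between (both strict).

31*cos(pi/31)/(cos(pi/31) + 1)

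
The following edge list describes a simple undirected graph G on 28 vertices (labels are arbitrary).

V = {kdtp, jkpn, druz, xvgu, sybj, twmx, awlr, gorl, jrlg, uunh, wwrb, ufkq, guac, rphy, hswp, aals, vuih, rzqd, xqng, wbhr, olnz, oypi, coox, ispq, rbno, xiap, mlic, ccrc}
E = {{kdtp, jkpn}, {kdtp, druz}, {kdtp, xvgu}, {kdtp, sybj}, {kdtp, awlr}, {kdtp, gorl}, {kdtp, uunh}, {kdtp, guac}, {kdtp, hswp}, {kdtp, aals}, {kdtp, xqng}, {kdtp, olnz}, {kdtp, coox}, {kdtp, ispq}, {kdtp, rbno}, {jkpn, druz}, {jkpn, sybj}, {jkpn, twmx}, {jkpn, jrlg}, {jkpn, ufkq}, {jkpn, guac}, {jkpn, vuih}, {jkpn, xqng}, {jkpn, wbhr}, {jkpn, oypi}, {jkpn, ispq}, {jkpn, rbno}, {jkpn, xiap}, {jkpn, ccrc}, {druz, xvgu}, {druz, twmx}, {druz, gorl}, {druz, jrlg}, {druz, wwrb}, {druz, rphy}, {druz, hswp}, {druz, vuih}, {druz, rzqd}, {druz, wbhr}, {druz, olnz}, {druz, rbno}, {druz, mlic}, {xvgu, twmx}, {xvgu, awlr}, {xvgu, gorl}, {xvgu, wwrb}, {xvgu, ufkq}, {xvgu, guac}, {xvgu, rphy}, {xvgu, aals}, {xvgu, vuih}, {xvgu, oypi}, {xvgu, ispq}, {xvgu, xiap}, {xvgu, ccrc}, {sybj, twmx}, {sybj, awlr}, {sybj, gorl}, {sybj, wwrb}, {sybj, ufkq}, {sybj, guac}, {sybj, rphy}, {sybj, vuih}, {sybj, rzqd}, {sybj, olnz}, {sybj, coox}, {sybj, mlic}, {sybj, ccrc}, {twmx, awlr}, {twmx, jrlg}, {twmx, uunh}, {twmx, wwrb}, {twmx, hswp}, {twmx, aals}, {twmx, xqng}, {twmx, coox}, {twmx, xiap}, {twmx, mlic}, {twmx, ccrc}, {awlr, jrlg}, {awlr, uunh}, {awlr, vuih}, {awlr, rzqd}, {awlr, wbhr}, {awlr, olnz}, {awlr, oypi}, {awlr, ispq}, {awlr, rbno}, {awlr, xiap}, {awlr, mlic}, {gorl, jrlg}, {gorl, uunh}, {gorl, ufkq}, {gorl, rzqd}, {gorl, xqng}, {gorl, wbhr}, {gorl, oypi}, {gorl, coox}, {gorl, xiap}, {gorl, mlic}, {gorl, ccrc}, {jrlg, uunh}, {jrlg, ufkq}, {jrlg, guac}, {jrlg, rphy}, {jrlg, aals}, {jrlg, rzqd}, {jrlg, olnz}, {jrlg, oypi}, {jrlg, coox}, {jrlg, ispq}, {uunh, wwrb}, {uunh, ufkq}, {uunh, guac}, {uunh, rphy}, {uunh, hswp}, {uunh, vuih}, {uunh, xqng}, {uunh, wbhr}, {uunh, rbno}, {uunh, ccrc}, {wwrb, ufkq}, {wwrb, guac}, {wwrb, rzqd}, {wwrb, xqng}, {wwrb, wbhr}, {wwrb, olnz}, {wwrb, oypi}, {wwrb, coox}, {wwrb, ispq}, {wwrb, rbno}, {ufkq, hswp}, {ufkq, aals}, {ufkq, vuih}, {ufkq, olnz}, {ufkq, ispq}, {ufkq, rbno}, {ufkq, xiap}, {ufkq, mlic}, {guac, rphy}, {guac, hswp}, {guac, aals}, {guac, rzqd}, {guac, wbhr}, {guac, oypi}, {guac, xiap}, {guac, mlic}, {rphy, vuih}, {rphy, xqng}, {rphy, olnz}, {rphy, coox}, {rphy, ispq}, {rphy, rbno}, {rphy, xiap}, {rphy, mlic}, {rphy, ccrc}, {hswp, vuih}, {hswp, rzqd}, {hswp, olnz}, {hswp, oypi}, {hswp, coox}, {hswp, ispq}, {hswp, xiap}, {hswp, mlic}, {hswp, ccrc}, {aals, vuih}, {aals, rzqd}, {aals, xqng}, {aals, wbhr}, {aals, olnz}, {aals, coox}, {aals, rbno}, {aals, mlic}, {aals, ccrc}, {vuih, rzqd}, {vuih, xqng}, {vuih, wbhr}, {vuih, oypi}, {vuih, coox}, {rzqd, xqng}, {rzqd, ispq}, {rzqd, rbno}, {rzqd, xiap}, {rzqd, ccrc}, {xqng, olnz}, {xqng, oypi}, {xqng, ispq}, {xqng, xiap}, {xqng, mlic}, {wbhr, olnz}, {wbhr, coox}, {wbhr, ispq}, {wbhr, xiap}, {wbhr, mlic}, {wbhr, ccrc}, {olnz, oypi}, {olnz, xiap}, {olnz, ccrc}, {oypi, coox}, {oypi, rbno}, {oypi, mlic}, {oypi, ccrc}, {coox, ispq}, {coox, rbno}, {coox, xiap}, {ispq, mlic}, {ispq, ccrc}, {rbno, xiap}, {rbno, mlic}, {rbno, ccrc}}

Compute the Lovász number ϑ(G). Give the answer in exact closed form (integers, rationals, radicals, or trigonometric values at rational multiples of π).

Vertex kdtp has 15 neighbors: jkpn, druz, xvgu, sybj, awlr, gorl, uunh, guac, hswp, aals, xqng, olnz, coox, ispq, rbno.
N(xqng) = {kdtp, jkpn, twmx, gorl, uunh, wwrb, rphy, aals, vuih, rzqd, olnz, oypi, ispq, xiap, mlic}, |N(xqng)| = 15.
N(jkpn) = {kdtp, druz, sybj, twmx, jrlg, ufkq, guac, vuih, xqng, wbhr, oypi, ispq, rbno, xiap, ccrc}, |N(jkpn)| = 15.
N(rzqd) = {druz, sybj, awlr, gorl, jrlg, wwrb, guac, hswp, aals, vuih, xqng, ispq, rbno, xiap, ccrc}, |N(rzqd)| = 15.
deg(v) = 15 for all v (|V|=28); Kneser K(8,2) on C(8,2)=28 vertices.
spec(A) ≈ [15.0, 1.0, -5.0] (distinct, 6 d.p.).
Lovász (edge-transitive): ϑ = −28·(-5)/((15)−(-5)) = 7.
= 7.000000… (decimal).

7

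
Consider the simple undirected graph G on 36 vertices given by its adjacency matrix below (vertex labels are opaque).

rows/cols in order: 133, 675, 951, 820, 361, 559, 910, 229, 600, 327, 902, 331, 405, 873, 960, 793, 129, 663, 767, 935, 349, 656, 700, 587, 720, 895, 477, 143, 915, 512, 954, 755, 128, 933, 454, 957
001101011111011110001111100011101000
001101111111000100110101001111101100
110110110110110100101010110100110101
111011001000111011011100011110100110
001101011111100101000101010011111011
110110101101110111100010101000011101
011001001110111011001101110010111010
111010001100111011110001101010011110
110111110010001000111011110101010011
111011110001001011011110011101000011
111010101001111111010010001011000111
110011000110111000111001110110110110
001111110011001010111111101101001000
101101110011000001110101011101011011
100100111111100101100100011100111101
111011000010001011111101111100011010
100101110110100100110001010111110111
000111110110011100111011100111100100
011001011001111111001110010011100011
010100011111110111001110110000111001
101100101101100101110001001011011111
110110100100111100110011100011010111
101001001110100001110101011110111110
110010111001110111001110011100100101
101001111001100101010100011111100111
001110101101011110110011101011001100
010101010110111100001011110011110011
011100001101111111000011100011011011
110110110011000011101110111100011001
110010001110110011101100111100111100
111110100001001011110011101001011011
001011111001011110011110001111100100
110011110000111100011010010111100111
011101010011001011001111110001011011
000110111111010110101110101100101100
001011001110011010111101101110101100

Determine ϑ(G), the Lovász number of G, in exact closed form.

8

Vertex 143 has 21 neighbors: 675, 951, 820, 600, 327, 331, 405, 873, 960, 793, 129, 663, 700, 587, 720, 915, 512, 755, 128, 454, 957.
N(600) = {133, 675, 820, 361, 559, 910, 229, 902, 960, 767, 935, 349, 700, 587, 720, 895, 143, 512, 755, 454, 957}, |N(600)| = 21.
deg(133) = 21; N(133) = {951, 820, 559, 229, 600, 327, 902, 331, 873, 960, 793, 129, 349, 656, 700, 587, 720, 915, 512, 954, 128}.
N(767) = {675, 951, 559, 229, 600, 331, 405, 873, 960, 793, 129, 663, 349, 656, 700, 895, 915, 512, 954, 454, 957}, |N(767)| = 21.
Regular of degree 21 on 36 vertices: Kneser K(9,2) on C(9,2)=36 vertices.
A has 3 distinct eigenvalues ≈ [21.0, 1.0, -6.0].
λ_max=21, λ_min=-6; ϑ = −36·λ_min/(λ_max−λ_min) = 8.
ϑ(G) ≈ 8.0000000.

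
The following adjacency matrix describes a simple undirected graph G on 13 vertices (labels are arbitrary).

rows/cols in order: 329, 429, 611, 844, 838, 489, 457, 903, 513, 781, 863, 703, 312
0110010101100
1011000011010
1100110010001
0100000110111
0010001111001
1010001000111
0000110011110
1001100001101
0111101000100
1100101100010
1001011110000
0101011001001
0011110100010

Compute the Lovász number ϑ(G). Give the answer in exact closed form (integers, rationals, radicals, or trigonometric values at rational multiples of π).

sqrt(13)

deg(513) = 6; N(513) = {429, 611, 844, 838, 457, 863}.
deg(429) = 6; N(429) = {329, 611, 844, 513, 781, 703}.
N(903) = {329, 844, 838, 781, 863, 312}, |N(903)| = 6.
N(489) = {329, 611, 457, 863, 703, 312}, |N(489)| = 6.
Every vertex has degree 6 (N=13); strongly regular (13,6,2,3).
The 3 distinct eigenvalues: [6.0, 1.30278, -2.30278].
Lovász (edge-transitive): ϑ = −13·(-sqrt(13)/2 - 1/2)/((6)−(-sqrt(13)/2 - 1/2)) = sqrt(13).
= 3.6056… (decimal).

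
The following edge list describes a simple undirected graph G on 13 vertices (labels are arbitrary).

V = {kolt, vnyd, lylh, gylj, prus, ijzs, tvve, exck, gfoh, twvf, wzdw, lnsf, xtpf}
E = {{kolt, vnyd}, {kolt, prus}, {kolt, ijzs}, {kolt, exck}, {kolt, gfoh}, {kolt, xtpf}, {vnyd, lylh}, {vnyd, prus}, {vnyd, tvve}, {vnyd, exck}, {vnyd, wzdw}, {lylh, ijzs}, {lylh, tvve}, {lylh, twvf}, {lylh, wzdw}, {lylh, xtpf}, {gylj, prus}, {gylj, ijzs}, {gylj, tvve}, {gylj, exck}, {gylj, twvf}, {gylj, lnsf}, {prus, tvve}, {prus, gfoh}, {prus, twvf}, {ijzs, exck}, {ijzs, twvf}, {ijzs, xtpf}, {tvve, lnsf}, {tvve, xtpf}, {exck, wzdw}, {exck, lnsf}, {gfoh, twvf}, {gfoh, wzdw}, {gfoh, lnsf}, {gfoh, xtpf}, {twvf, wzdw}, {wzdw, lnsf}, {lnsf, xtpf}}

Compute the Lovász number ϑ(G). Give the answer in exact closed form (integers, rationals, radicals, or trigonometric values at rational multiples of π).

sqrt(13)

N(lnsf) = {gylj, tvve, exck, gfoh, wzdw, xtpf}, |N(lnsf)| = 6.
deg(exck) = 6; N(exck) = {kolt, vnyd, gylj, ijzs, wzdw, lnsf}.
Vertex gylj has 6 neighbors: prus, ijzs, tvve, exck, twvf, lnsf.
Vertex xtpf has 6 neighbors: kolt, lylh, ijzs, tvve, gfoh, lnsf.
G on 13 vertices is 6-regular; SR(13,6,2,3) — a Paley graph.
Distinct eigenvalues (to 5 d.p.): [6.0, 1.30278, -2.30278].
λ_max=6, λ_min=-sqrt(13)/2 - 1/2; ϑ = −13·λ_min/(λ_max−λ_min) = sqrt(13).
Numerically 3.605551275.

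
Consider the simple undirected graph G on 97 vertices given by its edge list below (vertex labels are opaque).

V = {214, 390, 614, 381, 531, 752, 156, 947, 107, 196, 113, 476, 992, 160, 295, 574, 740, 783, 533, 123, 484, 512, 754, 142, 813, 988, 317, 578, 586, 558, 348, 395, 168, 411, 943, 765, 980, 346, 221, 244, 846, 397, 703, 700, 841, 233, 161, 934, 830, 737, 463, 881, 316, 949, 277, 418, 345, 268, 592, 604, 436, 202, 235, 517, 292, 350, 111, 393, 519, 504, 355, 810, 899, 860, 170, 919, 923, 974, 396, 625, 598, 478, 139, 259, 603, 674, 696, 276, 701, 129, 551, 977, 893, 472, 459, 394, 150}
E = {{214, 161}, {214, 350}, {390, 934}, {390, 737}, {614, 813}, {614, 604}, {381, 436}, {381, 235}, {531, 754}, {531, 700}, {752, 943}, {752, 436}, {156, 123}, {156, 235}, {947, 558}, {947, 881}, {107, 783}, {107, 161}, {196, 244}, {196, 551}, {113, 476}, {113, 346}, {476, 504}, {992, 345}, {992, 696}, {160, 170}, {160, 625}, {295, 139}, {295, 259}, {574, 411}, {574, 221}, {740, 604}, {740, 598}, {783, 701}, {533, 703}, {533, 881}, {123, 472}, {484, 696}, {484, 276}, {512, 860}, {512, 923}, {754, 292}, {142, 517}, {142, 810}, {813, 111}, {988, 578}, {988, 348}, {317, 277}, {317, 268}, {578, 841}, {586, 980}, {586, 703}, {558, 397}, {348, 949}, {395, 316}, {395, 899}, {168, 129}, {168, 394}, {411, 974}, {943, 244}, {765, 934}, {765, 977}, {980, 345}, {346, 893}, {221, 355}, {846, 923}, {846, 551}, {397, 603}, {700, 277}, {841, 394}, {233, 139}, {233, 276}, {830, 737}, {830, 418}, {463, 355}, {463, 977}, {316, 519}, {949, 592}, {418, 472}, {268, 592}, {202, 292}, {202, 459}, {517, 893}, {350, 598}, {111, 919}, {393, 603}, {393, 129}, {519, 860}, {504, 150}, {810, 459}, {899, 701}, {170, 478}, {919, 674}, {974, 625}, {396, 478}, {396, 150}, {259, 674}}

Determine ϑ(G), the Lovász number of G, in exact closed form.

N(533) = {703, 881}, |N(533)| = 2.
Vertex 156 has 2 neighbors: 123, 235.
Vertex 813 has 2 neighbors: 614, 111.
N(512) = {860, 923}, |N(512)| = 2.
deg(v) = 2 for all v (|V|=97); a single 97-cycle (edge-transitive).
A has 49 distinct eigenvalues ≈ [2.0, 1.996, 1.983, 1.962, 1.933, 1.896, 1.851, 1.798, 1.737, 1.67, 1.595, 1.513, 1.426, 1.332, 1.232, 1.128, 1.019, 0.905, 0.788, 0.667, 0.544, 0.418, 0.29, 0.162, 0.032, -0.097, -0.226, -0.354, -0.481, -0.606, -0.728, -0.847, -0.962, -1.074, -1.181, -1.283, -1.379, -1.47, -1.555, -1.633, -1.704, -1.769, -1.825, -1.874, -1.916, -1.949, -1.974, -1.991, -1.999].
ϑ = −N·λ_min/(λ_max−λ_min) = −97·(-2*cos(pi/97))/(2−(-2*cos(pi/97))) = 97*cos(pi/97)/(cos(pi/97) + 1).
ϑ(G) ≈ 48.487279214.
Check 48 ≤ 97*cos(pi/97)/(cos(pi/97) + 1) ≤ 49: both strict.

97*cos(pi/97)/(cos(pi/97) + 1)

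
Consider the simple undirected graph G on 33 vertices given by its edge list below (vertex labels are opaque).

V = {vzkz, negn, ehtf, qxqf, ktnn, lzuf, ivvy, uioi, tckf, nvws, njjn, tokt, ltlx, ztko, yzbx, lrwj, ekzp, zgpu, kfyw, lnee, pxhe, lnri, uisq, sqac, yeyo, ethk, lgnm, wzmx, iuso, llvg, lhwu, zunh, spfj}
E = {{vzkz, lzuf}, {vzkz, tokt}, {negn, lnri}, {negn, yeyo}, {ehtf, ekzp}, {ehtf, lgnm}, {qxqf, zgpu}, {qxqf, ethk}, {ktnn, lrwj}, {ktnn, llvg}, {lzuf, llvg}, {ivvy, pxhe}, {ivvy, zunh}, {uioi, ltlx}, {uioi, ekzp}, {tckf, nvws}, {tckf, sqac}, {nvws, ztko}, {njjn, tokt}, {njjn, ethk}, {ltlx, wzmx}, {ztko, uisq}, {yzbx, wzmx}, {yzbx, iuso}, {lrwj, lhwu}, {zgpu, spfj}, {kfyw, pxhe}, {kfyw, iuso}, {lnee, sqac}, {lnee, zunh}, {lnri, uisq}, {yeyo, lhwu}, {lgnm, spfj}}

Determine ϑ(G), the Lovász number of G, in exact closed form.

deg(lhwu) = 2; N(lhwu) = {lrwj, yeyo}.
deg(qxqf) = 2; N(qxqf) = {zgpu, ethk}.
Vertex tokt has 2 neighbors: vzkz, njjn.
N(spfj) = {zgpu, lgnm}, |N(spfj)| = 2.
33-vertex 2-regular graph: this is C_{33}, the 33-cycle.
A has 17 distinct eigenvalues ≈ [2.0, 1.9639, 1.8567, 1.6825, 1.4475, 1.1601, 0.8308, 0.4715, 0.0952, -0.2846, -0.6541, -1.0, -1.3097, -1.5721, -1.7777, -1.919, -1.9909].
Lovász: ϑ = −33(-2*cos(pi/33))/(2+-(-1)*2*cos(pi/33)) = 33*cos(pi/33)/(cos(pi/33) + 1).
Numerically 16.4626.
16 ≤ 33*cos(pi/33)/(cos(pi/33) + 1) ≤ 17: both strict.

33*cos(pi/33)/(cos(pi/33) + 1)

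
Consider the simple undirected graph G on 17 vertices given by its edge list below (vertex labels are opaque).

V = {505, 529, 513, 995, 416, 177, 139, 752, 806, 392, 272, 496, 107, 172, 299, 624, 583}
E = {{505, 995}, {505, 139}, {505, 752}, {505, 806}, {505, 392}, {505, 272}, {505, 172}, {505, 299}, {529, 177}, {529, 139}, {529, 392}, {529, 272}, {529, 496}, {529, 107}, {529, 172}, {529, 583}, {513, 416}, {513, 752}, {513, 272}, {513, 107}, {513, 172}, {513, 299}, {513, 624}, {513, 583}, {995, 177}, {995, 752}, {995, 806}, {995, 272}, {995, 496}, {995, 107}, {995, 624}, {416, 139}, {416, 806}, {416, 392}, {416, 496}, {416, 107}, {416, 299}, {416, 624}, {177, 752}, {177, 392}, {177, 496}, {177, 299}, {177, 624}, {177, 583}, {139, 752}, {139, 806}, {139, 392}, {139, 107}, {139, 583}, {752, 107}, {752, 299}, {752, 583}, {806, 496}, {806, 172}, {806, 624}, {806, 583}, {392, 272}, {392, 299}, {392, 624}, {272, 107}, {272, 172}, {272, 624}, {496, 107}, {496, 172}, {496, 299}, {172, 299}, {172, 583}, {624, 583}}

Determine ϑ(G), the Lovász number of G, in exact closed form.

sqrt(17)

N(299) = {505, 513, 416, 177, 752, 392, 496, 172}, |N(299)| = 8.
deg(752) = 8; N(752) = {505, 513, 995, 177, 139, 107, 299, 583}.
N(139) = {505, 529, 416, 752, 806, 392, 107, 583}, |N(139)| = 8.
N(624) = {513, 995, 416, 177, 806, 392, 272, 583}, |N(624)| = 8.
Every vertex has degree 8 (N=17); SR(17,8,3,4) — a Paley graph.
The 3 distinct eigenvalues: [8.0, 1.56155, -2.56155].
−17·(-sqrt(17)/2 - 1/2) / ((8)−(-sqrt(17)/2 - 1/2)) = sqrt(17) = ϑ(G).
ϑ(G) ≈ 4.12311.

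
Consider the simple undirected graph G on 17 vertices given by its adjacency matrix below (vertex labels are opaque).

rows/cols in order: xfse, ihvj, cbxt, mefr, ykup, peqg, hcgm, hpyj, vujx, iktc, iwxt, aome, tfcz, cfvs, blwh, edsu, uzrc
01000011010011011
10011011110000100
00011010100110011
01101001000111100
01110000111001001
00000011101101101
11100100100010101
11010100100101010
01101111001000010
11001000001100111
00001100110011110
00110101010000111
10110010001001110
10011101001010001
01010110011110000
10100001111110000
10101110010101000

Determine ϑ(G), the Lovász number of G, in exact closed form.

N(aome) = {cbxt, mefr, peqg, hpyj, iktc, blwh, edsu, uzrc}, |N(aome)| = 8.
N(uzrc) = {xfse, cbxt, ykup, peqg, hcgm, iktc, aome, cfvs}, |N(uzrc)| = 8.
deg(ihvj) = 8; N(ihvj) = {xfse, mefr, ykup, hcgm, hpyj, vujx, iktc, blwh}.
N(xfse) = {ihvj, hcgm, hpyj, iktc, tfcz, cfvs, edsu, uzrc}, |N(xfse)| = 8.
Regular of degree 8 on 17 vertices: SR(17,8,3,4) — a Paley graph.
spec(A) ≈ [8.0, 1.56155, -2.56155] (distinct, 5 d.p.).
With N=17: ϑ(G) = 17·(-(-sqrt(17)/2 - 1/2))/(8−(-sqrt(17)/2 - 1/2)) = sqrt(17).
ϑ(G) ≈ 4.1231.

sqrt(17)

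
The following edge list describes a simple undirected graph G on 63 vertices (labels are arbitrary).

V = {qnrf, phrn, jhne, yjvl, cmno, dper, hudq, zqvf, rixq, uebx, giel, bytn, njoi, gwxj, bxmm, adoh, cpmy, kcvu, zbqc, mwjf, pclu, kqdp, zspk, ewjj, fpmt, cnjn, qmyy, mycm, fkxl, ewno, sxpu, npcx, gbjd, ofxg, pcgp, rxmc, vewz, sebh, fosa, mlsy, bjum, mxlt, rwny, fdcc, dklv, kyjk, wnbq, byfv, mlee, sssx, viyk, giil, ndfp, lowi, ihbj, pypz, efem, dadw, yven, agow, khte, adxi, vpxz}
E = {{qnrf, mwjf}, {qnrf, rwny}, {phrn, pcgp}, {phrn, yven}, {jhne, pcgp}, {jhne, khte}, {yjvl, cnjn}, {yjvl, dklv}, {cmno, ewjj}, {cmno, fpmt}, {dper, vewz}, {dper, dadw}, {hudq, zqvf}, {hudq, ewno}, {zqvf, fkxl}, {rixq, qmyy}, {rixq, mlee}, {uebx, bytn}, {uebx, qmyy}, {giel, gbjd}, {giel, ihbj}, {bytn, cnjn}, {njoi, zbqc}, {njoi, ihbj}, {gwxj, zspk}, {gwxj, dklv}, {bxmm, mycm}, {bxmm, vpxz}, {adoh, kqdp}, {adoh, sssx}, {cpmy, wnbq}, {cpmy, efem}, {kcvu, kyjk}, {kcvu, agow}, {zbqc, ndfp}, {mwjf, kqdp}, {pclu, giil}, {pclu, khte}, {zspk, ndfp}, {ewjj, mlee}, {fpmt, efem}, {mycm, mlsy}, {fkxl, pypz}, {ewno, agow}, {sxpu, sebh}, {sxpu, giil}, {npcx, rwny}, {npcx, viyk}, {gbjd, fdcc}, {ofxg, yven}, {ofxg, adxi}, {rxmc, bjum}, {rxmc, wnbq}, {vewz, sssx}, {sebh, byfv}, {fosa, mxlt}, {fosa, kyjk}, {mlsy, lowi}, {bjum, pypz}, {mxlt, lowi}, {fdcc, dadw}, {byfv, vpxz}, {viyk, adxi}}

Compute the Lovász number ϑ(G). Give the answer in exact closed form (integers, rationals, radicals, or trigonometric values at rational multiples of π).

63*cos(pi/63)/(cos(pi/63) + 1)

Vertex adoh has 2 neighbors: kqdp, sssx.
Vertex mwjf has 2 neighbors: qnrf, kqdp.
deg(pcgp) = 2; N(pcgp) = {phrn, jhne}.
deg(mlee) = 2; N(mlee) = {rixq, ewjj}.
G on 63 vertices is 2-regular; this is C_{63}, the 63-cycle.
spec(A) ≈ [2.0, 1.9901, 1.9603, 1.9111, 1.843, 1.7564, 1.6525, 1.5321, 1.3965, 1.247, 1.0851, 0.9124, 0.7307, 0.5417, 0.3473, 0.1495, -0.0499, -0.2487, -0.445, -0.637, -0.8226, -1.0, -1.1675, -1.3234, -1.4661, -1.5943, -1.7066, -1.8019, -1.8794, -1.9382, -1.9777, -1.9975] (distinct, 4 d.p.).
−63·(-2*cos(pi/63)) / ((2)−(-2*cos(pi/63))) = 63*cos(pi/63)/(cos(pi/63) + 1) = ϑ(G).
= 31.48041… (decimal).
Lovász sandwich 31 ≤ 63*cos(pi/63)/(cos(pi/63) + 1) ≤ 32: both strict.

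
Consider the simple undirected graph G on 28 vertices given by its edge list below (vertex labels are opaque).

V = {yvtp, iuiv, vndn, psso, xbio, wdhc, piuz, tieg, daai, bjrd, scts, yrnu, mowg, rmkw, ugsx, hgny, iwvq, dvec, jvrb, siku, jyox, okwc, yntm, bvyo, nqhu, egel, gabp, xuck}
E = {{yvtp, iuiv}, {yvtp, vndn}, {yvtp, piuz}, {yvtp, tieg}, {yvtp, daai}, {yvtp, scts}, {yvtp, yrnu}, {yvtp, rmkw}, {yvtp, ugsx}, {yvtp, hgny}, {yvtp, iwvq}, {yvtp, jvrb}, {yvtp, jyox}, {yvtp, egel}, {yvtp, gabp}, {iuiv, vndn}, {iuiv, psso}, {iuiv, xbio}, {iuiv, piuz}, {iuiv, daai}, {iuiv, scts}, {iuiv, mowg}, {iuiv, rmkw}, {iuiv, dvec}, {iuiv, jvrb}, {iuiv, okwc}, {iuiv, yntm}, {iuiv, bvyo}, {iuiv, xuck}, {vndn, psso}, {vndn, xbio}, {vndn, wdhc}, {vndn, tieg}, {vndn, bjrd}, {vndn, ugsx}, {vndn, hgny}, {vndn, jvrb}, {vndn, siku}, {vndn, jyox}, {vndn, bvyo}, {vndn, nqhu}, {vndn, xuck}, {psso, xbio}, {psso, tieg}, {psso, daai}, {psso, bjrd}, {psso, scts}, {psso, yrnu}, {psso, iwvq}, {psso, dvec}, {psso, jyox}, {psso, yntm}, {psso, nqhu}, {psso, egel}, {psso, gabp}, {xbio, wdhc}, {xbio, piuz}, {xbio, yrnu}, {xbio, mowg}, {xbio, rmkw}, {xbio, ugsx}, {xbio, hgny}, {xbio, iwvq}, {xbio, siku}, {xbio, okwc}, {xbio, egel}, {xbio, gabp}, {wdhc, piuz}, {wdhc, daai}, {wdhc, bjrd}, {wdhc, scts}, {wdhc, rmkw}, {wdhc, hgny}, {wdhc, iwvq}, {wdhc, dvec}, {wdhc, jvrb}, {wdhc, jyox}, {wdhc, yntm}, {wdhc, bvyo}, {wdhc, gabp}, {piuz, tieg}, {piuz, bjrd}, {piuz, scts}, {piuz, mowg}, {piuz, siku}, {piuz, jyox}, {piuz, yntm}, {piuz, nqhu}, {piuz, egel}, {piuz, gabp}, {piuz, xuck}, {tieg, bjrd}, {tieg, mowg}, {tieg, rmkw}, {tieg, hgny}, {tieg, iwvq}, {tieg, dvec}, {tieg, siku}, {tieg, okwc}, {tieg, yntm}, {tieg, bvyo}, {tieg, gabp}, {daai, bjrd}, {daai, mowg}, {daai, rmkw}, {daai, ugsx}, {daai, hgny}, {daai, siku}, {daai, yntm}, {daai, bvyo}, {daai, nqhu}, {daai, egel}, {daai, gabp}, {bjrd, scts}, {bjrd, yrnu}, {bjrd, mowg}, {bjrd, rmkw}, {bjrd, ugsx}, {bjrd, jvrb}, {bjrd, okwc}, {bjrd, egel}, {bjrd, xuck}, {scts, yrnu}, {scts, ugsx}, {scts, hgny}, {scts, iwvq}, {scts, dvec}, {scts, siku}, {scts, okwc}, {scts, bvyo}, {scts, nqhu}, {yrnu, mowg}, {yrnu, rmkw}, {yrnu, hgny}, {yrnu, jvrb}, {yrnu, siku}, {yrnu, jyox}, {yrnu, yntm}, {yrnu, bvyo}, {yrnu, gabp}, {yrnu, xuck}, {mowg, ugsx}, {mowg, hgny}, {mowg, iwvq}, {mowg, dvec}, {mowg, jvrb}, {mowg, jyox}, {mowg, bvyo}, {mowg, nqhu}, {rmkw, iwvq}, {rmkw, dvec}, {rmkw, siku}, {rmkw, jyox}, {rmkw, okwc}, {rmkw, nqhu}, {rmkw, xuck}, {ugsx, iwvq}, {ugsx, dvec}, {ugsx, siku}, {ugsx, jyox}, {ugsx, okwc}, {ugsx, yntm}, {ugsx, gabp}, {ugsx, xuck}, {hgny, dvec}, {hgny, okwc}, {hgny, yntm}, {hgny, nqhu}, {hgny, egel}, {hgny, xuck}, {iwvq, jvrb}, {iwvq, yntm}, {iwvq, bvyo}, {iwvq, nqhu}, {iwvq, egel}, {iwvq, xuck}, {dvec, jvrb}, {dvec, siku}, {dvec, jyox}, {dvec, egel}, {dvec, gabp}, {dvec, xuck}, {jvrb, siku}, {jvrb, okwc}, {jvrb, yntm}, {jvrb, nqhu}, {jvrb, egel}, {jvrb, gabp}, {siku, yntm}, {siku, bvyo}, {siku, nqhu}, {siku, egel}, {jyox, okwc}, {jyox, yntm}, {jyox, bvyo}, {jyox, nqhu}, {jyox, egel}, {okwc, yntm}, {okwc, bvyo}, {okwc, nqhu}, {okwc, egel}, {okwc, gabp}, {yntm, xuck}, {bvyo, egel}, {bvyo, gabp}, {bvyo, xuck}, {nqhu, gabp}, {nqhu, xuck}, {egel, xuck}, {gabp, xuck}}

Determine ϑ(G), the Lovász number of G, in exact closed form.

Vertex piuz has 15 neighbors: yvtp, iuiv, xbio, wdhc, tieg, bjrd, scts, mowg, siku, jyox, yntm, nqhu, egel, gabp, xuck.
deg(yvtp) = 15; N(yvtp) = {iuiv, vndn, piuz, tieg, daai, scts, yrnu, rmkw, ugsx, hgny, iwvq, jvrb, jyox, egel, gabp}.
deg(hgny) = 15; N(hgny) = {yvtp, vndn, xbio, wdhc, tieg, daai, scts, yrnu, mowg, dvec, okwc, yntm, nqhu, egel, xuck}.
Vertex rmkw has 15 neighbors: yvtp, iuiv, xbio, wdhc, tieg, daai, bjrd, yrnu, iwvq, dvec, siku, jyox, okwc, nqhu, xuck.
G on 28 vertices is 15-regular; Kneser-type, 2-subsets of [8].
The 3 distinct eigenvalues: [15.0, 1.0, -5.0].
ϑ = −N·λ_min/(λ_max−λ_min) = −28·(-5)/(15−(-5)) = 7.
Numerically 7.0000000.

7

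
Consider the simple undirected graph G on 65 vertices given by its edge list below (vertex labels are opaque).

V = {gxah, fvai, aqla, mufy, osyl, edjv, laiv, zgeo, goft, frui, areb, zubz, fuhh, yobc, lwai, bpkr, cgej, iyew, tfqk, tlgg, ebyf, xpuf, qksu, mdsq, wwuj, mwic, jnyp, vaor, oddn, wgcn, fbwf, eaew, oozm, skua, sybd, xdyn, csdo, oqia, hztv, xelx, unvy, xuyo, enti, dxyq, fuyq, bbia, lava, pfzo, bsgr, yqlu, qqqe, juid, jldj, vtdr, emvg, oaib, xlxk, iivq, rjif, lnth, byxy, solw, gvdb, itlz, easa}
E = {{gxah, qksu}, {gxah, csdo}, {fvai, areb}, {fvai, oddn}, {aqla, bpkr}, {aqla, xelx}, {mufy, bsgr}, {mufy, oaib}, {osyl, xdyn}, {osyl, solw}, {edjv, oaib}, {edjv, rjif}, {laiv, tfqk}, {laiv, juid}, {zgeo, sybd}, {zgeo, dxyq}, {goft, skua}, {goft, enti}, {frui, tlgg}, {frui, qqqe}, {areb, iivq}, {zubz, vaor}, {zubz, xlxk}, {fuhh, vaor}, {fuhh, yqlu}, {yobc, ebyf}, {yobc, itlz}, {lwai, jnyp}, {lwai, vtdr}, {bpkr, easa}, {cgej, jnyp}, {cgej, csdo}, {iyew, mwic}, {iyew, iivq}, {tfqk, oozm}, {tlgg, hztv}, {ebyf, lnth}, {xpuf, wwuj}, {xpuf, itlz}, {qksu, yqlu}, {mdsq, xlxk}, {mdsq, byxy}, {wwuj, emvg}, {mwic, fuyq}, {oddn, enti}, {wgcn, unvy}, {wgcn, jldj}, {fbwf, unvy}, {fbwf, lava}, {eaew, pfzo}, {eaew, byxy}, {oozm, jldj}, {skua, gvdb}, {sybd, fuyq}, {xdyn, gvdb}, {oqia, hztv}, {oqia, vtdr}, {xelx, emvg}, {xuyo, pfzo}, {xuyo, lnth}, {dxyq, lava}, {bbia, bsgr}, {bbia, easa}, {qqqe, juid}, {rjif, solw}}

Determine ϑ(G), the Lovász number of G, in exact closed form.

N(iivq) = {areb, iyew}, |N(iivq)| = 2.
Vertex easa has 2 neighbors: bpkr, bbia.
N(enti) = {goft, oddn}, |N(enti)| = 2.
deg(xelx) = 2; N(xelx) = {aqla, emvg}.
deg(v) = 2 for all v (|V|=65); the odd cycle C_{65}.
A has 33 distinct eigenvalues ≈ [2.0, 1.990663, 1.96274, 1.916492, 1.852349, 1.770912, 1.67294, 1.559349, 1.431198, 1.289684, 1.136129, 0.971967, 0.798729, 0.618034, 0.431568, 0.241073, 0.048327, -0.14487, -0.336714, -0.525415, -0.70921, -0.886383, -1.05528, -1.214325, -1.362032, -1.497021, -1.618034, -1.723939, -1.813749, -1.886624, -1.941884, -1.979013, -1.997664].
λ_max=2, λ_min=-2*cos(pi/65); ϑ = −65·λ_min/(λ_max−λ_min) = 65*cos(pi/65)/(cos(pi/65) + 1).
= 32.481013… (decimal).
Lovász sandwich 32 ≤ 65*cos(pi/65)/(cos(pi/65) + 1) ≤ 33: both strict.

65*cos(pi/65)/(cos(pi/65) + 1)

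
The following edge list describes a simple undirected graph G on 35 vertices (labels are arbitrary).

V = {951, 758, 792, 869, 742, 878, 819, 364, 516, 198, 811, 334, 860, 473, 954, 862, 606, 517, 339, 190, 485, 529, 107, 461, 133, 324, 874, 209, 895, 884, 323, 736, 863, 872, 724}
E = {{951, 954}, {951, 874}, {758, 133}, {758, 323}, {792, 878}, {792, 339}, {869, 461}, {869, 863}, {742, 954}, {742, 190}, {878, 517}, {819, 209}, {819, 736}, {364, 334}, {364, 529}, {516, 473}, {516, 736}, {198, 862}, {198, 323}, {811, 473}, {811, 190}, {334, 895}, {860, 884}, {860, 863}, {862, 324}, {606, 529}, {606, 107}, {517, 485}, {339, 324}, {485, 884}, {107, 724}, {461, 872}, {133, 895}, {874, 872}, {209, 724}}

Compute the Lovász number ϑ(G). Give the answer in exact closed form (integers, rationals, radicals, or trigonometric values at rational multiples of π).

35*cos(pi/35)/(cos(pi/35) + 1)

Vertex 736 has 2 neighbors: 819, 516.
deg(606) = 2; N(606) = {529, 107}.
N(869) = {461, 863}, |N(869)| = 2.
deg(742) = 2; N(742) = {954, 190}.
deg(v) = 2 for all v (|V|=35); this is C_{35}, the 35-cycle.
Distinct eigenvalues (to 5 d.p.): [2.0, 1.96786, 1.87247, 1.7169, 1.50614, 1.24698, 0.94774, 0.61803, 0.26847, -0.08973, -0.44504, -0.78605, -1.10179, -1.38213, -1.61803, -1.80194, -1.92793, -1.99195].
With N=35: ϑ(G) = 35·(-(-1)*2*cos(pi/35))/(2−(-2*cos(pi/35))) = 35*cos(pi/35)/(cos(pi/35) + 1).
ϑ(G) ≈ 17.4647040.
α=17, χ(Ḡ)=18; ϑ=35*cos(pi/35)/(cos(pi/35) + 1) lies between (both strict).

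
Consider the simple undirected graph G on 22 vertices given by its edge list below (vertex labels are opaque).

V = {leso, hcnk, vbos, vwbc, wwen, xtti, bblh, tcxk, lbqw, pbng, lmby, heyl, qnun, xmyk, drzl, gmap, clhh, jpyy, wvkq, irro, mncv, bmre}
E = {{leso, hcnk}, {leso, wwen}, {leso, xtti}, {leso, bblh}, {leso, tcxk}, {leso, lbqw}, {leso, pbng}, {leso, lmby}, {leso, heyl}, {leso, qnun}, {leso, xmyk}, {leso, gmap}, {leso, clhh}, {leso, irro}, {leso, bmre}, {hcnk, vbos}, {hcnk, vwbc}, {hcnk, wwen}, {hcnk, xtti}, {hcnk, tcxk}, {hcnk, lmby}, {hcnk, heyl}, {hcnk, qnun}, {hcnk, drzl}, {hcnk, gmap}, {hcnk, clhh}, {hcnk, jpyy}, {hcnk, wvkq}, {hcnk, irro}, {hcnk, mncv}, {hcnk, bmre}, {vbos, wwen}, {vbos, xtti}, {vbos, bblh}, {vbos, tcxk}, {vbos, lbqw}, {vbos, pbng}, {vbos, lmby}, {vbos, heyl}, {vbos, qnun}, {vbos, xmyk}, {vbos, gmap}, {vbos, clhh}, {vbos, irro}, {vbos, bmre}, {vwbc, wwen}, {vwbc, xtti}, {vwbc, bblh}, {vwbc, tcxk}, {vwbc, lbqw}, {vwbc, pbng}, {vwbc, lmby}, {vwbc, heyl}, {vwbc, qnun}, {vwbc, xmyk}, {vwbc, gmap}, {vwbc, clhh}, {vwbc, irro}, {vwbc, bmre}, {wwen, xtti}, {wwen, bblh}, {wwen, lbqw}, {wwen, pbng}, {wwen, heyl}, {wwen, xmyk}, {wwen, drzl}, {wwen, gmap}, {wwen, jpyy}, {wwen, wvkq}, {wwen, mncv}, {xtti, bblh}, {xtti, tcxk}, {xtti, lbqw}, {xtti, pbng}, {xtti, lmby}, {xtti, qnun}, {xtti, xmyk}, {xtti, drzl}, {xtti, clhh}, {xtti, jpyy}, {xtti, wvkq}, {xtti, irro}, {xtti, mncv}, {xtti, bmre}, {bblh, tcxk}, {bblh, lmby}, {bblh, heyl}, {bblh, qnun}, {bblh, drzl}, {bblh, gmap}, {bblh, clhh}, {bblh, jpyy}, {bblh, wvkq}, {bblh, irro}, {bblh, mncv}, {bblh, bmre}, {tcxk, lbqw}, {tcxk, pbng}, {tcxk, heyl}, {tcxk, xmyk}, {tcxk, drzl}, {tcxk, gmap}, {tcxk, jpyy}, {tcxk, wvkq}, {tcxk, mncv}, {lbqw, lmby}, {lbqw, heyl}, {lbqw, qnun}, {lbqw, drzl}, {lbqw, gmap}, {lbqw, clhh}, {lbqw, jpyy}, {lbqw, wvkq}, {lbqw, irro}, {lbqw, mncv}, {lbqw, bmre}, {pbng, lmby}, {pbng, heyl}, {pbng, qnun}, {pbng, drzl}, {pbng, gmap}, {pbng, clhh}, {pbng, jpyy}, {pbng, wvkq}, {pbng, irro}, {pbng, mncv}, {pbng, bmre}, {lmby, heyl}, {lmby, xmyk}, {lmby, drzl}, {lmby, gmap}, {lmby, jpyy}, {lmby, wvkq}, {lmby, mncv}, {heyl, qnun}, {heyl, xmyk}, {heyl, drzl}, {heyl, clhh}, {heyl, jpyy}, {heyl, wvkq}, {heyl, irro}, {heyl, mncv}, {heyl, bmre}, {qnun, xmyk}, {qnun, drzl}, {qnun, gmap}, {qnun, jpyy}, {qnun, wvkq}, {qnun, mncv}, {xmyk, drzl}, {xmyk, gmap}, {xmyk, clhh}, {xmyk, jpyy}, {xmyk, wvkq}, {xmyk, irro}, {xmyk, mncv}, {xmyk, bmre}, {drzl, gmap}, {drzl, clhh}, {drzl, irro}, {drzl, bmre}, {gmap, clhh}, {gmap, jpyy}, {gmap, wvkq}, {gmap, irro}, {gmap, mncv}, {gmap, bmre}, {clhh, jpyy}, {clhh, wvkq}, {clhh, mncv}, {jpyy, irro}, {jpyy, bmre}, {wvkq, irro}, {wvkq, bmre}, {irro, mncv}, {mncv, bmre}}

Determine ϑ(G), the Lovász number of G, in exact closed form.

7

deg(bblh) = 17; N(bblh) = {leso, vbos, vwbc, wwen, xtti, tcxk, lmby, heyl, qnun, drzl, gmap, clhh, jpyy, wvkq, irro, mncv, bmre}.
Vertex clhh has 15 neighbors: leso, hcnk, vbos, vwbc, xtti, bblh, lbqw, pbng, heyl, xmyk, drzl, gmap, jpyy, wvkq, mncv.
N(xtti) = {leso, hcnk, vbos, vwbc, wwen, bblh, tcxk, lbqw, pbng, lmby, qnun, xmyk, drzl, clhh, jpyy, wvkq, irro, mncv, bmre}, |N(xtti)| = 19.
deg(gmap) = 19; N(gmap) = {leso, hcnk, vbos, vwbc, wwen, bblh, tcxk, lbqw, pbng, lmby, qnun, xmyk, drzl, clhh, jpyy, wvkq, irro, mncv, bmre}.
Complete multipartite on [7, 7, 5, 3]: sandwich collapses at ϑ=7.
= 7.00000… (decimal).
Lovász sandwich 7 ≤ 7 ≤ 7: collapsed.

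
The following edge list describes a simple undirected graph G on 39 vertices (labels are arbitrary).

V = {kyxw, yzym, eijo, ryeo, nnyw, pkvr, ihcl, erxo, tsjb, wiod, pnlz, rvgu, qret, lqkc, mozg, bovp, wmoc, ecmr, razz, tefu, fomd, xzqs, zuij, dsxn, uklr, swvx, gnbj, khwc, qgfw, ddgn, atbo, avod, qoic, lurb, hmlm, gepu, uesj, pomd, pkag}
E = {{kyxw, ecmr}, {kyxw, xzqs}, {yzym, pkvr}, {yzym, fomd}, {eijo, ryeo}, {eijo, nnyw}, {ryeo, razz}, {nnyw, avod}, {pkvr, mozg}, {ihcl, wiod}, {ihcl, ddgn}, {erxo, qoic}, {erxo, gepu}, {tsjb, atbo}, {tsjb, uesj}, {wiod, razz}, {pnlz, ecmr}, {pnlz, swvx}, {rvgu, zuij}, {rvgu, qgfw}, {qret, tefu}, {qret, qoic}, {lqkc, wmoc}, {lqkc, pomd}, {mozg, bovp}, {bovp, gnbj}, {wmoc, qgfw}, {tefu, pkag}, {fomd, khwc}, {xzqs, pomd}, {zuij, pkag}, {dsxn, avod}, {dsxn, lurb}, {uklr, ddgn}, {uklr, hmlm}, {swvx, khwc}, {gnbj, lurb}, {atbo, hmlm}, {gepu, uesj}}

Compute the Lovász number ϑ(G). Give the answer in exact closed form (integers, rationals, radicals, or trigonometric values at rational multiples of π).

deg(hmlm) = 2; N(hmlm) = {uklr, atbo}.
Vertex eijo has 2 neighbors: ryeo, nnyw.
deg(dsxn) = 2; N(dsxn) = {avod, lurb}.
deg(fomd) = 2; N(fomd) = {yzym, khwc}.
Regular of degree 2 on 39 vertices: connected 2-regular on 39 ⇒ C_{39}.
Distinct eigenvalues (to 4 d.p.): [2.0, 1.9741, 1.8971, 1.7709, 1.5989, 1.3854, 1.1361, 0.8574, 0.5564, 0.2411, -0.0805, -0.4001, -0.7092, -1.0, -1.2649, -1.497, -1.6904, -1.84, -1.9419, -1.9935].
−39·(-2*cos(pi/39)) / ((2)−(-2*cos(pi/39))) = 39*cos(pi/39)/(cos(pi/39) + 1) = ϑ(G).
Numerically 19.4683.
Check 19 ≤ 39*cos(pi/39)/(cos(pi/39) + 1) ≤ 20: both strict.

39*cos(pi/39)/(cos(pi/39) + 1)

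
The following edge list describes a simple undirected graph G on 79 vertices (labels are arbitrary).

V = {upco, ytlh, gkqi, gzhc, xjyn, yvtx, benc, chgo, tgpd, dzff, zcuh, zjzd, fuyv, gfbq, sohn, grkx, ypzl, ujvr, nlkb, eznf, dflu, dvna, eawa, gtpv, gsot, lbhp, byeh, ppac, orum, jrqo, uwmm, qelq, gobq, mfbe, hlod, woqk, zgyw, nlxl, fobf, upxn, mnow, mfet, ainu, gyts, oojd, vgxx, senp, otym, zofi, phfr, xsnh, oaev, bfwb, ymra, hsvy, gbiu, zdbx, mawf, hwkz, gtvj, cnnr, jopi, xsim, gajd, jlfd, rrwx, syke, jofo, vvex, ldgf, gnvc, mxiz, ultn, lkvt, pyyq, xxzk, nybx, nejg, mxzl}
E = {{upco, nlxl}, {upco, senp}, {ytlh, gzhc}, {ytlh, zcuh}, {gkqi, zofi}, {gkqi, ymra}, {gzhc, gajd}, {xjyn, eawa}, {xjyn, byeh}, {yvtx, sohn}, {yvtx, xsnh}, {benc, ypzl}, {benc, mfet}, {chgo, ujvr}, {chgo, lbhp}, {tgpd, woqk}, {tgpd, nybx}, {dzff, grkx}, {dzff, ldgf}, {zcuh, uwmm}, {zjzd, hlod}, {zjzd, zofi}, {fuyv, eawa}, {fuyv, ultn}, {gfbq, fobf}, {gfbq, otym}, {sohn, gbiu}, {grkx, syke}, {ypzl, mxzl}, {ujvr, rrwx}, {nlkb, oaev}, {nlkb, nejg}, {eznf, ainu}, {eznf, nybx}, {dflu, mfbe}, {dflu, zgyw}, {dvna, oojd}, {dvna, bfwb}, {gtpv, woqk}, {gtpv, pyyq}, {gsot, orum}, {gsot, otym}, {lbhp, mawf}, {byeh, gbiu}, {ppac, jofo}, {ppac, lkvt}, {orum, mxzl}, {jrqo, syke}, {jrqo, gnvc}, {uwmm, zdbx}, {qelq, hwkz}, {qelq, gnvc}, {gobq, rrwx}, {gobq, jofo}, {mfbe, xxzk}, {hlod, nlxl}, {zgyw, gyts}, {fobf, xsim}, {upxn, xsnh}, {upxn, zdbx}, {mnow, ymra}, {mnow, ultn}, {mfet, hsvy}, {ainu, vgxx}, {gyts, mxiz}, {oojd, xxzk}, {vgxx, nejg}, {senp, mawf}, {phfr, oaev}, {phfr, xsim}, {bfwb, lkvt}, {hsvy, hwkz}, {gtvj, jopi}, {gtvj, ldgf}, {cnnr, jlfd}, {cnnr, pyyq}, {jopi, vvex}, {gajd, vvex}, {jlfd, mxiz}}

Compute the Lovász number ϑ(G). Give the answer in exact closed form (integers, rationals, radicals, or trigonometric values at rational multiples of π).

79*cos(pi/79)/(cos(pi/79) + 1)

deg(dvna) = 2; N(dvna) = {oojd, bfwb}.
deg(gnvc) = 2; N(gnvc) = {jrqo, qelq}.
Vertex eawa has 2 neighbors: xjyn, fuyv.
Vertex jofo has 2 neighbors: ppac, gobq.
Every vertex has degree 2 (N=79); the odd cycle C_{79}.
Distinct eigenvalues (to 5 d.p.): [2.0, 1.99368, 1.97475, 1.94334, 1.89964, 1.84393, 1.77657, 1.69797, 1.60863, 1.50913, 1.40008, 1.28219, 1.15618, 1.02287, 0.88309, 0.73773, 0.5877, 0.43396, 0.27747, 0.11923, -0.03976, -0.19851, -0.356, -0.51123, -0.66324, -0.81105, -0.95374, -1.09039, -1.22015, -1.3422, -1.45576, -1.56011, -1.65461, -1.73864, -1.81168, -1.87327, -1.92301, -1.96059, -1.98578, -1.99842].
Lovász: ϑ = −79(-2*cos(pi/79))/(2+-(-1)*2*cos(pi/79)) = 79*cos(pi/79)/(cos(pi/79) + 1).
≈ 39.4844 (to 4 d.p.).
Sandwich: α(G)=39 ≤ ϑ(G)=79*cos(pi/79)/(cos(pi/79) + 1) ≤ χ(Ḡ)=40 (both strict).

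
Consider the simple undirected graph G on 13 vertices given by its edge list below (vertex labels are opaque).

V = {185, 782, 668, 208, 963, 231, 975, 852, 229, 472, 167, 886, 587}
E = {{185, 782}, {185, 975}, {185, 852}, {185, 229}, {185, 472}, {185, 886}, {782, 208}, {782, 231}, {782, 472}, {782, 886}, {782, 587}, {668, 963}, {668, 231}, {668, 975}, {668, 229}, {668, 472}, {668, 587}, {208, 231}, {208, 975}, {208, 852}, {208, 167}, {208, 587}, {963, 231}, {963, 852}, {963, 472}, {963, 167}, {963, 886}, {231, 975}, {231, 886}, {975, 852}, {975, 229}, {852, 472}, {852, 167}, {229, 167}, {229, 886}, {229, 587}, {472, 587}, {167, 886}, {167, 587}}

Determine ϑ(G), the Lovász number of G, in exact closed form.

Vertex 852 has 6 neighbors: 185, 208, 963, 975, 472, 167.
N(185) = {782, 975, 852, 229, 472, 886}, |N(185)| = 6.
deg(975) = 6; N(975) = {185, 668, 208, 231, 852, 229}.
Vertex 587 has 6 neighbors: 782, 668, 208, 229, 472, 167.
13-vertex 6-regular graph: Paley(13): SR with (k,λ,μ)=(6,2,3).
A has 3 distinct eigenvalues ≈ [6.0, 1.3028, -2.3028].
−13·(-sqrt(13)/2 - 1/2) / ((6)−(-sqrt(13)/2 - 1/2)) = sqrt(13) = ϑ(G).
Numerically 3.605551275.

sqrt(13)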